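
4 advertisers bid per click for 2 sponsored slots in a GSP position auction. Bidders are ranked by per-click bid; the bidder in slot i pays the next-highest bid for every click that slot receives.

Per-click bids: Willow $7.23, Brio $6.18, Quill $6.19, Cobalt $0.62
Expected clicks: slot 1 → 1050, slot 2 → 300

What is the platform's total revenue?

Sorting advertisers: $7.23 (Willow) > $6.19 (Quill) > $6.18 (Brio) > …
Slot 1: Willow pays $6.19 × 1050 = $6499.50
Slot 2: Quill pays $6.18 × 300 = $1854.00
Total = $8353.50

Total revenue: $8353.50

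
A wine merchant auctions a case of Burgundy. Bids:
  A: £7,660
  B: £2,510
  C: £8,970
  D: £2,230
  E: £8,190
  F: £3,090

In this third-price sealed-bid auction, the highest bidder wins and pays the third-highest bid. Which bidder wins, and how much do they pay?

C pays £7,660

Third-price sealed-bid auction: the highest bidder wins and pays the third-highest bid.
Bids in order: 8,970 (C) > 8,190 (E) > 7,660 (A) > 3,090 (F) > 2,510 (B) > 2,230 (D)
C wins; payment is bid #3 in the ranking = £7,660.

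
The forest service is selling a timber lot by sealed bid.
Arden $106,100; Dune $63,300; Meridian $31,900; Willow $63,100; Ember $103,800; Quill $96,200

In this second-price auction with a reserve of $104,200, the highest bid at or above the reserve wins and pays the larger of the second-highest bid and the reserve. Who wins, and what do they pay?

Arden pays $104,200

Second-price auction with a reserve of $104,200: the highest bid at or above the reserve wins and pays the larger of the second-highest bid and the reserve.
Bids ranked: 106,100 (Arden) > 103,800 (Ember) > 96,200 (Quill) > 63,300 (Dune) > 63,100 (Willow) > 31,900 (Meridian)
Highest eligible bid: Arden at $106,100.
Second-highest bid $103,800 is below the reserve $104,200, so the reserve binds → payment $104,200.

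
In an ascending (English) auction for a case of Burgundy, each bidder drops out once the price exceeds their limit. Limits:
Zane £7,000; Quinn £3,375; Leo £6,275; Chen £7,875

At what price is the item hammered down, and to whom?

Chen wins at £7,000

Limits in order: 7,875 (Chen) > 7,000 (Zane) > 6,275 (Leo) > 3,375 (Quinn)
Once the price passes £7,000, only Chen is left; the hammer falls at Zane's limit of £7,000.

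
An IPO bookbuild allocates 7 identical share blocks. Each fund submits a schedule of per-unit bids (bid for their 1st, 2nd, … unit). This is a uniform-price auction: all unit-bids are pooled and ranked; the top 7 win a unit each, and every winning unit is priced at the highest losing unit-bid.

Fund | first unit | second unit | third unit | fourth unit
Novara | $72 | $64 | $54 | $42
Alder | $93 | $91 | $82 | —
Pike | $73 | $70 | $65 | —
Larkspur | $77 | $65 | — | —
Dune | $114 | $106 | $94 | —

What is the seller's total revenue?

Merging the schedules and taking the best 7: 114 (Dune-1), 106 (Dune-2), 94 (Dune-3), 93 (Alder-1), 91 (Alder-2), 82 (Alder-3), 77 (Larkspur-1)
First bid not allocated: $73.
Allocation: Alder 3, Dune 3, Larkspur 1. Every unit priced at $73.
Revenue = 7 × 73 = $511.

Total revenue: $511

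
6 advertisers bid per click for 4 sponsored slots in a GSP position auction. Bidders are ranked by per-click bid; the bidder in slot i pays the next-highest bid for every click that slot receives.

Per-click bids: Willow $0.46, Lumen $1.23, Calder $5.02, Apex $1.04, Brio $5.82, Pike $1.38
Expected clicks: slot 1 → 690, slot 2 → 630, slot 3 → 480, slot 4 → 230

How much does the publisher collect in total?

Total revenue: $5162.80

Sorting advertisers: $5.82 (Brio) > $5.02 (Calder) > $1.38 (Pike) > $1.23 (Lumen) > $1.04 (Apex) > …
Slot 1: Brio pays $5.02 × 690 = $3463.80
Slot 2: Calder pays $1.38 × 630 = $869.40
Slot 3: Pike pays $1.23 × 480 = $590.40
Slot 4: Lumen pays $1.04 × 230 = $239.20
Total = $5162.80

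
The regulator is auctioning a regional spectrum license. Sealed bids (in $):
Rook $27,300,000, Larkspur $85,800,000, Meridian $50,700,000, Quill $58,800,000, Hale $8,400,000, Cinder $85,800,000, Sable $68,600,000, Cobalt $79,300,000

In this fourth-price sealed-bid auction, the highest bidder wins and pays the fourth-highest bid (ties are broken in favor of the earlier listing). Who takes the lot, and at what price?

Larkspur pays $68,600,000

Rule: the highest bidder wins and pays the fourth-highest bid.
Sorting bids: 85,800,000 (Larkspur) > 85,800,000 (Cinder) > 79,300,000 (Cobalt) > 68,600,000 (Sable) > 58,800,000 (Quill) > 50,700,000 (Meridian) > …
Larkspur and Cinder tie at $85,800,000; tie-break gives it to Larkspur.
Larkspur is highest; pays the fourth-highest bid, $68,600,000.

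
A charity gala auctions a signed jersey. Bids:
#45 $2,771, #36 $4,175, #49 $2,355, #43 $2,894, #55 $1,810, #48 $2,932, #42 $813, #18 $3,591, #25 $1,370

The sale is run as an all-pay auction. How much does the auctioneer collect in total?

Bids in order: 4,175 (#36) > 3,591 (#18) > 2,932 (#48) > 2,894 (#43) > 2,771 (#45) > 2,355 (#49) > …
Every bidder forfeits their bid regardless of winning.
Revenue = 2,771 + 4,175 + 2,355 + 2,894 + 1,810 + 2,932 + 813 + 3,591 + 1,370 = $22,711.

Total revenue: $22,711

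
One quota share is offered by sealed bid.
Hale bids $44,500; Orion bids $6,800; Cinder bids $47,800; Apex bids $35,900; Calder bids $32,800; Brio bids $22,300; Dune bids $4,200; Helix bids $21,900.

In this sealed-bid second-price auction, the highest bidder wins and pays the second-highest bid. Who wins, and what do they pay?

Cinder pays $44,500

Bids ranked: 47,800 (Cinder) > 44,500 (Hale) > 35,900 (Apex) > 32,800 (Calder) > 22,300 (Brio) > 21,900 (Helix) > …
Cinder is highest; pays the second-highest bid, $44,500.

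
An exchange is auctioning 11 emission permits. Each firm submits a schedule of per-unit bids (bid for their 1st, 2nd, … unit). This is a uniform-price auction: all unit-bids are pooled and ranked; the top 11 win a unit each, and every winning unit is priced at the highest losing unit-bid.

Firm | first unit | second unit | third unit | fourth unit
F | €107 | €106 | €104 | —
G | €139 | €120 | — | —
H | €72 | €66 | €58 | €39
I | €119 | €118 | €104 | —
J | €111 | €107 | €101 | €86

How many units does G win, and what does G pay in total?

Merging the schedules and taking the best 11: 139 (G-1), 120 (G-2), 119 (I-1), 118 (I-2), 111 (J-1), 107 (F-1), 107 (J-2), 106 (F-2), 104 (F-3), 104 (I-3), 101 (J-3)
The (k+1)-th unit-bid is €86.
G wins 2 unit(s) at €86 each.

G: 2 units, pays €172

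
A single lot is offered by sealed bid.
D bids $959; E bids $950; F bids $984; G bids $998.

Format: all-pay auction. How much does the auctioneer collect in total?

Bids in order: 998 (G) > 984 (F) > 959 (D) > 950 (E)
G wins with the top bid; all bids are sunk regardless.
Every bidder forfeits their bid regardless of winning.
Revenue = 959 + 950 + 984 + 998 = $3,891.

Total revenue: $3,891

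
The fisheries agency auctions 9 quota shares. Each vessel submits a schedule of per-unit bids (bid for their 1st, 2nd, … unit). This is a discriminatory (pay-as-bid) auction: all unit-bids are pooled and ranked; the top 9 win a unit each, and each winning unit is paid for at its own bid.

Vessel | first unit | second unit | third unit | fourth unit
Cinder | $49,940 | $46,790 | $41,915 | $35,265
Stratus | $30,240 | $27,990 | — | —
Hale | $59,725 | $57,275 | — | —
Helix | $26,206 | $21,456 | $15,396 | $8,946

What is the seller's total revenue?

All unit-bids, highest first — top 9: 59,725 (Hale-1), 57,275 (Hale-2), 49,940 (Cinder-1), 46,790 (Cinder-2), 41,915 (Cinder-3), 35,265 (Cinder-4), 30,240 (Stratus-1), 27,990 (Stratus-2), 26,206 (Helix-1)
Next rejected bid: $21,456 (not a price — pay-as-bid).
Each winning unit pays its own bid.
Revenue = 59,725 + 57,275 + 49,940 + 46,790 + 41,915 + 35,265 + 30,240 + 27,990 + 26,206 = $375,346.

Total revenue: $375,346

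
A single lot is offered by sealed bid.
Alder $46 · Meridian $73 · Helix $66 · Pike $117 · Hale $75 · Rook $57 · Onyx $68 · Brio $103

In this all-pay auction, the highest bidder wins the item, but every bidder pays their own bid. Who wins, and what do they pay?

Pike pays $117

Bids in order: 117 (Pike) > 103 (Brio) > 75 (Hale) > 73 (Meridian) > 68 (Onyx) > 66 (Helix) > …
Pike wins with the top bid; all bids are sunk regardless.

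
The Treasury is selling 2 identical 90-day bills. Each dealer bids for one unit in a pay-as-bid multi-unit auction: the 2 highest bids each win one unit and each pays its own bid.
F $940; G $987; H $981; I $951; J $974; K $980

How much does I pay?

I pays $0

Ordering the bids: 987 (G), 981 (H), 980 (K), 974 (J), …
Top 2: G, H.
I does not win → $0.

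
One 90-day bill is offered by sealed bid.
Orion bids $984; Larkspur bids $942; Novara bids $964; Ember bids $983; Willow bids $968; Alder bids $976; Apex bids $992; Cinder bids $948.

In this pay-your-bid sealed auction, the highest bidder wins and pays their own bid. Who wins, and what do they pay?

Bids in order: 992 (Apex) > 984 (Orion) > 983 (Ember) > 976 (Alder) > 968 (Willow) > 964 (Novara) > …
Apex is highest → pays own bid, $992.

Apex pays $992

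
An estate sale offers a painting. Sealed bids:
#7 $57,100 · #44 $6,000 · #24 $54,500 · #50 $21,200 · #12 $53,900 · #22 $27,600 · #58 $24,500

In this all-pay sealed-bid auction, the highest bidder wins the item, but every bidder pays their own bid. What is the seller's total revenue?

All-pay sealed-bid auction: the highest bidder wins the item, but every bidder pays their own bid.
Bids in order: 57,100 (#7) > 54,500 (#24) > 53,900 (#12) > 27,600 (#22) > 24,500 (#58) > 21,200 (#50) > …
Every bidder forfeits their bid regardless of winning.
Revenue = 57,100 + 6,000 + 54,500 + 21,200 + 53,900 + 27,600 + 24,500 = $244,800.

Total revenue: $244,800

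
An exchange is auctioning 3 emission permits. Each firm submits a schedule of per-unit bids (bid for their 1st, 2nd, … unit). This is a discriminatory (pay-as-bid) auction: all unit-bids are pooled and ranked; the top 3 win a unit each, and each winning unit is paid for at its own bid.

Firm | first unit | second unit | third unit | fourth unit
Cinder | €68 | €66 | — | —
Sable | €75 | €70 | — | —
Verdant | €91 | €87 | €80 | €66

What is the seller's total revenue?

Pooled unit-bids ranked (top 3): 91 (Verdant-1), 87 (Verdant-2), 80 (Verdant-3)
Next rejected bid: €75 (not a price — pay-as-bid).
Each winning unit pays its own bid.
Revenue = 91 + 87 + 80 = €258.

Total revenue: €258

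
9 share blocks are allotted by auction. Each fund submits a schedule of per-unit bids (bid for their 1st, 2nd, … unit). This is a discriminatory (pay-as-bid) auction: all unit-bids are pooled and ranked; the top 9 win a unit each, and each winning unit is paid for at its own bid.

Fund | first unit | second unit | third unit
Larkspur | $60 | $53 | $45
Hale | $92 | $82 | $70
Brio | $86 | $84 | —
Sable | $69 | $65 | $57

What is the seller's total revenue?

Total revenue: $665

Pooled unit-bids ranked (top 9): 92 (Hale-1), 86 (Brio-1), 84 (Brio-2), 82 (Hale-2), 70 (Hale-3), 69 (Sable-1), 65 (Sable-2), 60 (Larkspur-1), 57 (Sable-3)
Next rejected bid: $53 (not a price — pay-as-bid).
Each winning unit pays its own bid.
Revenue = 92 + 86 + 84 + 82 + 70 + 69 + 65 + 60 + 57 = $665.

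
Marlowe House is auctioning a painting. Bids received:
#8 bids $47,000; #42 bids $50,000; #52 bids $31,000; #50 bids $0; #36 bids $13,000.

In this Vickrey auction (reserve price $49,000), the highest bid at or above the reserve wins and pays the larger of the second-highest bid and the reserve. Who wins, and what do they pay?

#42 pays $49,000

Bids in order: 50,000 (#42) > 47,000 (#8) > 31,000 (#52) > 13,000 (#36) > 0 (#50)
#42 has the top bid at or above the reserve ($50,000).
Second-highest bid $47,000 is below the reserve $49,000, so the reserve binds → payment $49,000.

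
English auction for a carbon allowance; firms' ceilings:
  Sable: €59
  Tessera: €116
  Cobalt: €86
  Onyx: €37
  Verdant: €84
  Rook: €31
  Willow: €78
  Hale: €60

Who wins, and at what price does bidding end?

Open ascending-bid auction: the price rises until one bidder remains; the winner pays the price at which the last rival dropped out.
Limits ranked: 116 (Tessera) > 86 (Cobalt) > 84 (Verdant) > 78 (Willow) > 60 (Hale) > 59 (Sable) > …
Bidding ends when Cobalt exits at €86; Tessera takes it.

Tessera wins at €86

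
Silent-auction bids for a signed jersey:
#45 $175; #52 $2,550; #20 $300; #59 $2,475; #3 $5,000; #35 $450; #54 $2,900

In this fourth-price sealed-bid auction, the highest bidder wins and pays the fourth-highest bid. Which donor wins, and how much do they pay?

Sorting bids: 5,000 (#3) > 2,900 (#54) > 2,550 (#52) > 2,475 (#59) > 450 (#35) > 300 (#20) > …
#3 wins; payment is bid #4 in the ranking = $2,475.

#3 pays $2,475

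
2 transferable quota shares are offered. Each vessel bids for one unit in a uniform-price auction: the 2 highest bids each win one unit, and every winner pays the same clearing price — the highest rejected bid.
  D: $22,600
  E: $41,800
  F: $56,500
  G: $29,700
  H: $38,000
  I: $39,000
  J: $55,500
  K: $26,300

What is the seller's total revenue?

Total revenue: $83,600

Bids ranked high→low: 56,500 (F), 55,500 (J), 41,800 (E), 39,000 (I), …
Top 2: F, J.
Clearing price = highest rejected bid = $41,800.
Total revenue = 2 × $41,800 = $83,600.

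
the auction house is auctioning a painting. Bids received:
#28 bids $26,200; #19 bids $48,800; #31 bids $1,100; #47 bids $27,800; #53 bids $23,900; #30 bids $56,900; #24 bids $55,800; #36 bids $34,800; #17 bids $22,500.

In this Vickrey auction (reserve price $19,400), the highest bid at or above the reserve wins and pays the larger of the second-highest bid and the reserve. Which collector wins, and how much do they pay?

#30 pays $55,800

Bids in order: 56,900 (#30) > 55,800 (#24) > 48,800 (#19) > 34,800 (#36) > 27,800 (#47) > 26,200 (#28) > …
#30 has the top bid at or above the reserve ($56,900).
Second-highest bid $55,800 exceeds the reserve $19,400 → payment $55,800.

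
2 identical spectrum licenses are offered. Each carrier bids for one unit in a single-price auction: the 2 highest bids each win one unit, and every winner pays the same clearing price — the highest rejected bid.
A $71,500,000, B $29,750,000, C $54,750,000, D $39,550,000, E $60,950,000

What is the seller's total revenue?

Bids ranked high→low: 71,500,000 (A), 60,950,000 (E), 54,750,000 (C), 39,550,000 (D), …
The 2 highest are A, E.
Highest unsuccessful bid: $54,750,000 → clearing price.
Total revenue = 2 × $54,750,000 = $109,500,000.

Total revenue: $109,500,000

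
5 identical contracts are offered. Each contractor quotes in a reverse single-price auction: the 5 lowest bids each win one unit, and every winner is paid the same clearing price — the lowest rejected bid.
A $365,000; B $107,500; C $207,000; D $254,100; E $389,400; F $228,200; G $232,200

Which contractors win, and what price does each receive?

Bids ranked low→high: 107,500 (B), 207,000 (C), 228,200 (F), 232,200 (G), 254,100 (D), 365,000 (A), 389,400 (E)
Winners (5 units): B, C, F, G, D.
First losing bid is A's $365,000, which sets the uniform price.

B, C, F, G, D; each is paid $365,000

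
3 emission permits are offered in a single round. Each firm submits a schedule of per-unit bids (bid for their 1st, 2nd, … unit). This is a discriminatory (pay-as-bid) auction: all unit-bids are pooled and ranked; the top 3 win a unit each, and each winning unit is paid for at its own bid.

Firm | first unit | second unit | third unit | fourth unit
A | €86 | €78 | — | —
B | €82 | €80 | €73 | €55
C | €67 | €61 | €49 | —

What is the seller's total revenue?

Total revenue: €248

All unit-bids, highest first — top 3: 86 (A-1), 82 (B-1), 80 (B-2)
Next rejected bid: €78 (not a price — pay-as-bid).
Each winning unit pays its own bid.
Revenue = 86 + 82 + 80 = €248.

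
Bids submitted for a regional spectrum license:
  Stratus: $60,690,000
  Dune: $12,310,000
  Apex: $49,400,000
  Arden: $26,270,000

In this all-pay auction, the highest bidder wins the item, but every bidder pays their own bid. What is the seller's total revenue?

Total revenue: $148,670,000

Bids in order: 60,690,000 (Stratus) > 49,400,000 (Apex) > 26,270,000 (Arden) > 12,310,000 (Dune)
Every bidder forfeits their bid regardless of winning.
Revenue = 60,690,000 + 12,310,000 + 49,400,000 + 26,270,000 = $148,670,000.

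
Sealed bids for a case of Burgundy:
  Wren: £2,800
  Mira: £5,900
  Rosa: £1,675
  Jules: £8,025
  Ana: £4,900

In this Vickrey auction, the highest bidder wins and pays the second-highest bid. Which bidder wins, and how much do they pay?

Vickrey auction: the highest bidder wins and pays the second-highest bid.
Sorting bids: 8,025 (Jules) > 5,900 (Mira) > 4,900 (Ana) > 2,800 (Wren) > 1,675 (Rosa)
Jules wins with the highest bid; price is set by the runner-up at £5,900.

Jules pays £5,900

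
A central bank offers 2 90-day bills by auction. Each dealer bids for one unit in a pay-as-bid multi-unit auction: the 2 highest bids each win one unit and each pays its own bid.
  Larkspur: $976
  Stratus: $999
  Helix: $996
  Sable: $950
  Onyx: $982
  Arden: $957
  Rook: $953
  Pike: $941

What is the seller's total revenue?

Total revenue: $1,995

Sorting: 999 (Stratus), 996 (Helix), 982 (Onyx), 976 (Larkspur), …
Winners (2 units): Stratus, Helix.
Total revenue = 999 + 996 = $1,995.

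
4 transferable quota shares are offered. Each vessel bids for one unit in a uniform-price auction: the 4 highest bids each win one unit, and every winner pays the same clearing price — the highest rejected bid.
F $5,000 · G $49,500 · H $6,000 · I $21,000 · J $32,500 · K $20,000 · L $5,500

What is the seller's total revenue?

Total revenue: $24,000

Sorting: 49,500 (G), 32,500 (J), 21,000 (I), 20,000 (K), 6,000 (H), 5,500 (L), …
The 4 highest are G, J, I, K.
Highest unsuccessful bid: $6,000 → clearing price.
Total revenue = 4 × $6,000 = $24,000.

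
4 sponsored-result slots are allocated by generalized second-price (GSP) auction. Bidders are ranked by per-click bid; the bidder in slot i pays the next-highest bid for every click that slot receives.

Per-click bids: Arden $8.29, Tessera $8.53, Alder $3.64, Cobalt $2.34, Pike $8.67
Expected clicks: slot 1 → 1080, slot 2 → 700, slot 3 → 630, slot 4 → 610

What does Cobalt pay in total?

Cobalt pays $0.00

Ranked by bid: $8.67 (Pike) > $8.53 (Tessera) > $8.29 (Arden) > $3.64 (Alder) > $2.34 (Cobalt)
Cobalt ranks below slot 4 → no slot, pays nothing.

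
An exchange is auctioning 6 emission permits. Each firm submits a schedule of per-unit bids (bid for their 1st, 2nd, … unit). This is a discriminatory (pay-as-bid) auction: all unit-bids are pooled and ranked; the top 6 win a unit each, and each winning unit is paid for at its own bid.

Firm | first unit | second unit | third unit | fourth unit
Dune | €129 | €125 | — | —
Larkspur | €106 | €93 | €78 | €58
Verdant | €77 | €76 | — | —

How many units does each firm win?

Pooled unit-bids ranked (top 6): 129 (Dune-1), 125 (Dune-2), 106 (Larkspur-1), 93 (Larkspur-2), 78 (Larkspur-3), 77 (Verdant-1)
Next rejected bid: €76 (not a price — pay-as-bid).
Allocation: Dune 2, Larkspur 3, Verdant 1.

Dune 2, Larkspur 3, Verdant 1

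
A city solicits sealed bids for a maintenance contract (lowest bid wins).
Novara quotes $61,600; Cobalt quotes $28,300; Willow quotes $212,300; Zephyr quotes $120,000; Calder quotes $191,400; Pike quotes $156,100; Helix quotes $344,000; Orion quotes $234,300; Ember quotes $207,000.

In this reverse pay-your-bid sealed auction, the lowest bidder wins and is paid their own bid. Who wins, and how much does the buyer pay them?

Reverse pay-your-bid sealed auction: the lowest bidder wins and is paid their own bid.
Sorting bids: 28,300 (Cobalt) < 61,600 (Novara) < 120,000 (Zephyr) < 156,100 (Pike) < 191,400 (Calder) < 207,000 (Ember) < …
Cobalt has the lowest bid and is paid exactly that: $28,300.

Cobalt is paid $28,300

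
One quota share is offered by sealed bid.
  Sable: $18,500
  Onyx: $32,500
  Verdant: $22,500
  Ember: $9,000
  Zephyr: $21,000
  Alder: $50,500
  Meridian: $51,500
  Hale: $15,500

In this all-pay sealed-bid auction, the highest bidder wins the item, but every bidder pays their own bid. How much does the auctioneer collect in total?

Bids in order: 51,500 (Meridian) > 50,500 (Alder) > 32,500 (Onyx) > 22,500 (Verdant) > 21,000 (Zephyr) > 18,500 (Sable) > …
Every bidder forfeits their bid regardless of winning.
Revenue = 18,500 + 32,500 + 22,500 + 9,000 + 21,000 + 50,500 + 51,500 + 15,500 = $221,000.

Total revenue: $221,000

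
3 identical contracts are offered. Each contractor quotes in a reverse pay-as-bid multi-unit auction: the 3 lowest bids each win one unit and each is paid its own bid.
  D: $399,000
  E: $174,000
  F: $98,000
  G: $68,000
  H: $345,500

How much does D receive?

D is paid $0

Ordering the bids: 68,000 (G), 98,000 (F), 174,000 (E), 345,500 (H), 399,000 (D)
Winners (3 units): G, F, E.
D does not win → $0.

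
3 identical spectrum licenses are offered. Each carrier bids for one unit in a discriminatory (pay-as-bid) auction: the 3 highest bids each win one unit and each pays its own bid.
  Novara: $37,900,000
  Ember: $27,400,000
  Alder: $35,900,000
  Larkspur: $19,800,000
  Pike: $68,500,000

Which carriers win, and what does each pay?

Bids ranked high→low: 68,500,000 (Pike), 37,900,000 (Novara), 35,900,000 (Alder), 27,400,000 (Ember), 19,800,000 (Larkspur)
Top 3: Pike, Novara, Alder.
Each winner pays its own bid: Pike $68,500,000, Novara $37,900,000, Alder $35,900,000.

Pike $68,500,000, Novara $37,900,000, Alder $35,900,000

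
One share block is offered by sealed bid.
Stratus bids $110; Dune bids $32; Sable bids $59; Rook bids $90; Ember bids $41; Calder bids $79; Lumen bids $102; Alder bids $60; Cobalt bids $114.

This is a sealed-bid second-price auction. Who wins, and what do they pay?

Cobalt pays $110

Bids ranked: 114 (Cobalt) > 110 (Stratus) > 102 (Lumen) > 90 (Rook) > 79 (Calder) > 60 (Alder) > …
Cobalt wins with the highest bid; price is set by the runner-up at $110.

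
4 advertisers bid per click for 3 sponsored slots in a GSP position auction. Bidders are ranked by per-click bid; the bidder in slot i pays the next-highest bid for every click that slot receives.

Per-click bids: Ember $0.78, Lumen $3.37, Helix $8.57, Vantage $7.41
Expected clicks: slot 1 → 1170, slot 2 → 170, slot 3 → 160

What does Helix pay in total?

Per-click bids in order: $8.57 (Helix) > $7.41 (Vantage) > $3.37 (Lumen) > $0.78 (Ember)
Helix holds slot 1 → pays next bid $7.41 × 1170 clicks = $8669.70.

Helix pays $8669.70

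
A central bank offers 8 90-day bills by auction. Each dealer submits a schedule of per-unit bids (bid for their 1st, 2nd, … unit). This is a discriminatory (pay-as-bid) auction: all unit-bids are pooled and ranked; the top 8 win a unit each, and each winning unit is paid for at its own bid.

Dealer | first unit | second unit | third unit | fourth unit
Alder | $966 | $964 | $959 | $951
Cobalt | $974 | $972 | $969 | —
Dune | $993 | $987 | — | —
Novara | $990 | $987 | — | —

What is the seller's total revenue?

Merging the schedules and taking the best 8: 993 (Dune-1), 990 (Novara-1), 987 (Dune-2), 987 (Novara-2), 974 (Cobalt-1), 972 (Cobalt-2), 969 (Cobalt-3), 966 (Alder-1)
Next rejected bid: $964 (not a price — pay-as-bid).
Each winning unit pays its own bid.
Revenue = 993 + 990 + 987 + 987 + 974 + 972 + 969 + 966 = $7,838.

Total revenue: $7,838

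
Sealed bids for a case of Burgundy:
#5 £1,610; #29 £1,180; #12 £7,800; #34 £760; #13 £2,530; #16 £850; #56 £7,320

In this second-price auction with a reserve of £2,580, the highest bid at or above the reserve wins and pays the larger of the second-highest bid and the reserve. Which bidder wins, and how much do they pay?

#12 pays £7,320

Bids in order: 7,800 (#12) > 7,320 (#56) > 2,530 (#13) > 1,610 (#5) > 1,180 (#29) > 850 (#16) > …
Highest eligible bid: #12 at £7,800.
max(second-highest £7,320, reserve £2,580) = £7,320; the reserve does not bind.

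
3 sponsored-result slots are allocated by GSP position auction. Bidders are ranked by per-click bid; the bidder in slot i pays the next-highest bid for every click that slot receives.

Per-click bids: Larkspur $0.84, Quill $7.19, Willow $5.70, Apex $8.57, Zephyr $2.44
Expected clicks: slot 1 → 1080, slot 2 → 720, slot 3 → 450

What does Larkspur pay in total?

Larkspur pays $0.00

Sorting advertisers: $8.57 (Apex) > $7.19 (Quill) > $5.70 (Willow) > $2.44 (Zephyr) > …
Larkspur ranks below slot 3 → no slot, pays nothing.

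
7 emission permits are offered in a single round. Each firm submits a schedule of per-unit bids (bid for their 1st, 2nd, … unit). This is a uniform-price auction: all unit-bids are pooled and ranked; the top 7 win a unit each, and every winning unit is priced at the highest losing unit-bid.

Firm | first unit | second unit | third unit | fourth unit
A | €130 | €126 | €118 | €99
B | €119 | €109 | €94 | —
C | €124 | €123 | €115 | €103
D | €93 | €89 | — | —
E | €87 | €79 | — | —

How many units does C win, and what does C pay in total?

C: 3 units, pays €327

Pooled unit-bids ranked (top 7): 130 (A-1), 126 (A-2), 124 (C-1), 123 (C-2), 119 (B-1), 118 (A-3), 115 (C-3)
First bid not allocated: €109.
C wins 3 unit(s) at €109 each.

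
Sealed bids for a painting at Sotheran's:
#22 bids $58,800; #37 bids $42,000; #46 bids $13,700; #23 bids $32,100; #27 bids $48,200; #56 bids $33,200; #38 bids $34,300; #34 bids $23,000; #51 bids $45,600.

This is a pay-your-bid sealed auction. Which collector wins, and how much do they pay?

Bids ranked: 58,800 (#22) > 48,200 (#27) > 45,600 (#51) > 42,000 (#37) > 34,300 (#38) > 33,200 (#56) > …
#22 has the highest bid and pays exactly that: $58,800.

#22 pays $58,800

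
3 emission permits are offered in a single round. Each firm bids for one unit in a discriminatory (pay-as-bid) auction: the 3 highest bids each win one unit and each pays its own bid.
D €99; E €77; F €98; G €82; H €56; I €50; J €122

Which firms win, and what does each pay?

Ordering the bids: 122 (J), 99 (D), 98 (F), 82 (G), 77 (E), …
Top 3: J, D, F.
Each winner pays its own bid: J €122, D €99, F €98.

J €122, D €99, F €98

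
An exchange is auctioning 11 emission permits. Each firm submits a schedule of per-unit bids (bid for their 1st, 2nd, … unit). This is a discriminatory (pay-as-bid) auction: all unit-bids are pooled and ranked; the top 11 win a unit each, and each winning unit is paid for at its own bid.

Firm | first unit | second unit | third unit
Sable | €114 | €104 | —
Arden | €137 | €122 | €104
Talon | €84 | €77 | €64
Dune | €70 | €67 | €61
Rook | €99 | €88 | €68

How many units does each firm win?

Merging the schedules and taking the best 11: 137 (Arden-1), 122 (Arden-2), 114 (Sable-1), 104 (Sable-2), 104 (Arden-3), 99 (Rook-1), 88 (Rook-2), 84 (Talon-1), 77 (Talon-2), 70 (Dune-1), 68 (Rook-3)
Next rejected bid: €67 (not a price — pay-as-bid).
Allocation: Arden 3, Dune 1, Rook 3, Sable 2, Talon 2.

Arden 3, Dune 1, Rook 3, Sable 2, Talon 2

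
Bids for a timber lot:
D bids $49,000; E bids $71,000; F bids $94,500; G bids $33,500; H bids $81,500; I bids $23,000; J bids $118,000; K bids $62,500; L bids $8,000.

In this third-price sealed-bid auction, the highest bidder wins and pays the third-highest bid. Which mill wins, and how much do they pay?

J pays $81,500

Bids in order: 118,000 (J) > 94,500 (F) > 81,500 (H) > 71,000 (E) > 62,500 (K) > 49,000 (D) > …
J is highest; pays the third-highest bid, $81,500.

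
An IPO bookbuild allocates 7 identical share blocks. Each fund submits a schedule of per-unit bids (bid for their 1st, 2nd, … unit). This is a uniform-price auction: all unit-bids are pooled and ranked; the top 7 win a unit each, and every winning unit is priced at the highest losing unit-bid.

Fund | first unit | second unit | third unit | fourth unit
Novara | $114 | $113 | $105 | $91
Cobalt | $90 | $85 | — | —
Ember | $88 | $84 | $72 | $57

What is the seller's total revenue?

Total revenue: $588

Pooled unit-bids ranked (top 7): 114 (Novara-1), 113 (Novara-2), 105 (Novara-3), 91 (Novara-4), 90 (Cobalt-1), 88 (Ember-1), 85 (Cobalt-2)
The (k+1)-th unit-bid is $84.
Allocation: Cobalt 2, Ember 1, Novara 4. Every unit priced at $84.
Revenue = 7 × 84 = $588.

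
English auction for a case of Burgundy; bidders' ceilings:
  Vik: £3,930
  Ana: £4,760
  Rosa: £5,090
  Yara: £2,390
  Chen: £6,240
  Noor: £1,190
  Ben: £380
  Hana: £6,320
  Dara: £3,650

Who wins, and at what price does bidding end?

Hana wins at £6,240

Open ascending-bid auction: the price rises until one bidder remains; the winner pays the price at which the last rival dropped out.
Limits ranked: 6,320 (Hana) > 6,240 (Chen) > 5,090 (Rosa) > 4,760 (Ana) > 3,930 (Vik) > 3,650 (Dara) > …
Bidding ends when Chen exits at £6,240; Hana takes it.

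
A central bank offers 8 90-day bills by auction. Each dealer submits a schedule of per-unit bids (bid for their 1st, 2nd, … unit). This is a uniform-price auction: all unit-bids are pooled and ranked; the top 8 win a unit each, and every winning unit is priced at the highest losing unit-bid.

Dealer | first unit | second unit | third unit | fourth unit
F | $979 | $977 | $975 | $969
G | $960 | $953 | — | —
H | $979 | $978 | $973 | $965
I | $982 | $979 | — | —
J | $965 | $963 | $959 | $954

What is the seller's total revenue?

Pooled unit-bids ranked (top 8): 982 (I-1), 979 (F-1), 979 (H-1), 979 (I-2), 978 (H-2), 977 (F-2), 975 (F-3), 973 (H-3)
Highest rejected unit-bid = $969.
Allocation: F 3, H 3, I 2. Every unit priced at $969.
Revenue = 8 × 969 = $7,752.

Total revenue: $7,752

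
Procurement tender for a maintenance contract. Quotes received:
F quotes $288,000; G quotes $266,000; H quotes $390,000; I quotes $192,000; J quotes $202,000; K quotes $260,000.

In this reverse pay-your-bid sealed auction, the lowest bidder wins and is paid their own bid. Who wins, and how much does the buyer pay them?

I is paid $192,000

Reverse pay-your-bid sealed auction: the lowest bidder wins and is paid their own bid.
Bids in order: 192,000 (I) < 202,000 (J) < 260,000 (K) < 266,000 (G) < 288,000 (F) < 390,000 (H)
I has the lowest bid and is paid exactly that: $192,000.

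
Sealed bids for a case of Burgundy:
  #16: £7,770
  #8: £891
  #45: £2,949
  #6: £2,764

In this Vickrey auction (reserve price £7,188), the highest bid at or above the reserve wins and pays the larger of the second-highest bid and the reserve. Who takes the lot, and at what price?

#16 pays £7,188

Sorting bids: 7,770 (#16) > 2,949 (#45) > 2,764 (#6) > 891 (#8)
#16 has the top bid at or above the reserve (£7,770).
max(second-highest £2,949, reserve £7,188) = £7,188.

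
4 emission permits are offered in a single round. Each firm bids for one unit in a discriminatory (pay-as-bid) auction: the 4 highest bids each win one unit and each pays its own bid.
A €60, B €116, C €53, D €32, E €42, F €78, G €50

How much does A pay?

A pays €60

Ordering the bids: 116 (B), 78 (F), 60 (A), 53 (C), 50 (G), 42 (E), …
The 4 highest are B, F, A, C.
A wins → own bid €60.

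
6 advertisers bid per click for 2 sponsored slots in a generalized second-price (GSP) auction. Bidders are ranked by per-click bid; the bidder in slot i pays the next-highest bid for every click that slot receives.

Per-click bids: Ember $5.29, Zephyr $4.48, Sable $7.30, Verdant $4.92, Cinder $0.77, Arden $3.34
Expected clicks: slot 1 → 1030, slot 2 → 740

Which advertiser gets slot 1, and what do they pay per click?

Per-click bids in order: $7.30 (Sable) > $5.29 (Ember) > $4.92 (Verdant) > …
Slot 1 goes to the first-ranked bidder, Sable, who pays the next bid down: $5.29/click.

Sable; $5.29 per click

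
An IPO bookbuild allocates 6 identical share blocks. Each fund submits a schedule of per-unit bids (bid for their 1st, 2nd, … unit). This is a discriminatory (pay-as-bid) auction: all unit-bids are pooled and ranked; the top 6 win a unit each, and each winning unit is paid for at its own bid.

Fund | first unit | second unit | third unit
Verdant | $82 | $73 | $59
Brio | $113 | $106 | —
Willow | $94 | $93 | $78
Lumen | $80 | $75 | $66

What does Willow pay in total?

Willow pays $187

Pooled unit-bids ranked (top 6): 113 (Brio-1), 106 (Brio-2), 94 (Willow-1), 93 (Willow-2), 82 (Verdant-1), 80 (Lumen-1)
Next rejected bid: $78 (not a price — pay-as-bid).
Willow's winning unit-bids: 94 + 93 = $187.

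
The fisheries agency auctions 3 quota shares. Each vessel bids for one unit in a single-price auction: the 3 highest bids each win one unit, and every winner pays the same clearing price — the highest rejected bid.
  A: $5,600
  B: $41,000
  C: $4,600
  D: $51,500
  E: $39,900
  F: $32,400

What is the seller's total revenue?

Total revenue: $97,200

Sorting: 51,500 (D), 41,000 (B), 39,900 (E), 32,400 (F), 5,600 (A), …
Winners (3 units): D, B, E.
Highest unsuccessful bid: $32,400 → clearing price.
Total revenue = 3 × $32,400 = $97,200.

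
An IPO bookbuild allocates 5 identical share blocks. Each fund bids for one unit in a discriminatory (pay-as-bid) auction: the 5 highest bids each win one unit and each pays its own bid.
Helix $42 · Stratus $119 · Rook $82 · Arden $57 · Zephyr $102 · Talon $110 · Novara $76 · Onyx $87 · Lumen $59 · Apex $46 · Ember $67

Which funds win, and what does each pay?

Ordering the bids: 119 (Stratus), 110 (Talon), 102 (Zephyr), 87 (Onyx), 82 (Rook), 76 (Novara), 67 (Ember), …
Top 5: Stratus, Talon, Zephyr, Onyx, Rook.
Each winner pays its own bid: Stratus $119, Talon $110, Zephyr $102, Onyx $87, Rook $82.

Stratus $119, Talon $110, Zephyr $102, Onyx $87, Rook $82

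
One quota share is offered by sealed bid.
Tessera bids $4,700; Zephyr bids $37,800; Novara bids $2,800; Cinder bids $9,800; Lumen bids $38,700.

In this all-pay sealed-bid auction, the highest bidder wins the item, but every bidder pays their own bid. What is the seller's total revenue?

Total revenue: $93,800

Rule: the highest bidder wins the item, but every bidder pays their own bid.
Sorting bids: 38,700 (Lumen) > 37,800 (Zephyr) > 9,800 (Cinder) > 4,700 (Tessera) > 2,800 (Novara)
Every bidder forfeits their bid regardless of winning.
Revenue = 4,700 + 37,800 + 2,800 + 9,800 + 38,700 = $93,800.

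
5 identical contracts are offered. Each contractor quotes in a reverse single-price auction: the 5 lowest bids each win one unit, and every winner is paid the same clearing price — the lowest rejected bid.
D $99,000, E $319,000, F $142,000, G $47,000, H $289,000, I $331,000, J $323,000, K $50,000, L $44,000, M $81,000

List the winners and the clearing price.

L, G, K, M, D; each is paid $142,000

Sorting: 44,000 (L), 47,000 (G), 50,000 (K), 81,000 (M), 99,000 (D), 142,000 (F), 289,000 (H), …
The 5 lowest are L, G, K, M, D.
Clearing price = lowest rejected bid = $142,000.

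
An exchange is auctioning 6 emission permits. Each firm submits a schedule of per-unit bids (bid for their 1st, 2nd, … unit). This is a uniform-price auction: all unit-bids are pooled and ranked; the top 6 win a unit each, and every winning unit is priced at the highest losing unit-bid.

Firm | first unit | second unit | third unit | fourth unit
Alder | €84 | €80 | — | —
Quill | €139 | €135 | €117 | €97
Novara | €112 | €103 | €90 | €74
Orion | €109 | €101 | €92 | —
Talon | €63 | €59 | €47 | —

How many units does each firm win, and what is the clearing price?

Novara 2, Orion 1, Quill 3; clearing price €101

Pooled unit-bids ranked (top 6): 139 (Quill-1), 135 (Quill-2), 117 (Quill-3), 112 (Novara-1), 109 (Orion-1), 103 (Novara-2)
First bid not allocated: €101.
Allocation: Novara 2, Orion 1, Quill 3.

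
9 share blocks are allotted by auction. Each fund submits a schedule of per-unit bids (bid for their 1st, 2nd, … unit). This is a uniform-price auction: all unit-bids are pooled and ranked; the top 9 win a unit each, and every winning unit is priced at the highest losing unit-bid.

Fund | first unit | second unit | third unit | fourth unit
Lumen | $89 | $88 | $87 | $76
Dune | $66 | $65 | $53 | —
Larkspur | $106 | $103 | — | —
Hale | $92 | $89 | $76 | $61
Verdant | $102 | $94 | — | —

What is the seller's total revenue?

Pooled unit-bids ranked (top 9): 106 (Larkspur-1), 103 (Larkspur-2), 102 (Verdant-1), 94 (Verdant-2), 92 (Hale-1), 89 (Lumen-1), 89 (Hale-2), 88 (Lumen-2), 87 (Lumen-3)
First bid not allocated: $76.
Allocation: Hale 2, Larkspur 2, Lumen 3, Verdant 2. Every unit priced at $76.
Revenue = 9 × 76 = $684.

Total revenue: $684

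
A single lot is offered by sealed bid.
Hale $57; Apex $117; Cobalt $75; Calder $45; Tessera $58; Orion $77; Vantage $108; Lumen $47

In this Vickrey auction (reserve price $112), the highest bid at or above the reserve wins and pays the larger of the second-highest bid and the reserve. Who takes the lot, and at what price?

Apex pays $112

Rule: the highest bid at or above the reserve wins and pays the larger of the second-highest bid and the reserve.
Sorting bids: 117 (Apex) > 108 (Vantage) > 77 (Orion) > 75 (Cobalt) > 58 (Tessera) > 57 (Hale) > …
Highest eligible bid: Apex at $117.
Second-highest bid $108 is below the reserve $112, so the reserve binds → payment $112.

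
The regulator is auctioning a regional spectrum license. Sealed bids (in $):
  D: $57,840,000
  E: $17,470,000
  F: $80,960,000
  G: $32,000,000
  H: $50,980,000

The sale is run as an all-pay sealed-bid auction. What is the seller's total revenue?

Total revenue: $239,250,000

All-pay sealed-bid auction: the highest bidder wins the item, but every bidder pays their own bid.
Bids ranked: 80,960,000 (F) > 57,840,000 (D) > 50,980,000 (H) > 32,000,000 (G) > 17,470,000 (E)
Every bidder forfeits their bid regardless of winning.
Revenue = 57,840,000 + 17,470,000 + 80,960,000 + 32,000,000 + 50,980,000 = $239,250,000.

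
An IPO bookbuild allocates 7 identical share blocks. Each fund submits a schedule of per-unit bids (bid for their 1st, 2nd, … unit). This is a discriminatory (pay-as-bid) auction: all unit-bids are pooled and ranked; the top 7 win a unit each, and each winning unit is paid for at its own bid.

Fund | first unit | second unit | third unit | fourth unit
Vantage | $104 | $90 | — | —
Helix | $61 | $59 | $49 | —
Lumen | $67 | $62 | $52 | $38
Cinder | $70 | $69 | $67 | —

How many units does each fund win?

Cinder 3, Lumen 2, Vantage 2

All unit-bids, highest first — top 7: 104 (Vantage-1), 90 (Vantage-2), 70 (Cinder-1), 69 (Cinder-2), 67 (Lumen-1), 67 (Cinder-3), 62 (Lumen-2)
Next rejected bid: $61 (not a price — pay-as-bid).
Allocation: Cinder 3, Lumen 2, Vantage 2.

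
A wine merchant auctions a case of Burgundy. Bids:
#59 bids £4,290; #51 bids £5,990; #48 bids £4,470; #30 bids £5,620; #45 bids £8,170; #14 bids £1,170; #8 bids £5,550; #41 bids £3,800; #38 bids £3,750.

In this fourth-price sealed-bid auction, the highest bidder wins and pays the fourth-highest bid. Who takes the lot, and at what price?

Bids in order: 8,170 (#45) > 5,990 (#51) > 5,620 (#30) > 5,550 (#8) > 4,470 (#48) > 4,290 (#59) > …
#45 is highest; pays the fourth-highest bid, £5,550.

#45 pays £5,550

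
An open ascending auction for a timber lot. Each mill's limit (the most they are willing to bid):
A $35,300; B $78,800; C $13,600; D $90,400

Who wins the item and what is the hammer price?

D wins at $78,800

Open ascending-bid auction: the price rises until one bidder remains; the winner pays the price at which the last rival dropped out.
Sorting limits: 90,400 (D) > 78,800 (B) > 35,300 (A) > 13,600 (C)
Bidding ends when B exits at $78,800; D takes it.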